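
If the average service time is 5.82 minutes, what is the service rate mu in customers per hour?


mu = 60 / avg_service_time = 60 / 5.82 = 10.31 per hour

10.31 per hour


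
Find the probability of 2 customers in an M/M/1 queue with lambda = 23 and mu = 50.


rho = 23/50; P(n) = (1-rho)*rho^n = (1-23/50)*(23/50)^2 = 0.1143

0.1143


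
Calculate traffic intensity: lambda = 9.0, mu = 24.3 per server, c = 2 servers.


rho = lambda / (c * mu) = 9.0 / (2 * 24.3) = 0.1852

0.1852


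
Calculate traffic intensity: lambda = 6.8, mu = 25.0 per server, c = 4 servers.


rho = lambda / (c * mu) = 6.8 / (4 * 25.0) = 0.068

0.068


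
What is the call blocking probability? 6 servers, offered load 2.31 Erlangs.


B(N,A) = (A^N/N!) / sum(A^k/k!, k=0..N) with N=6, A=2.31 = 0.0211

0.0211


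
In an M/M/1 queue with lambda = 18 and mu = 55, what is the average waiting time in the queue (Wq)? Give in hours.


rho = 18/55; Wq = rho/(mu - lambda) = 0.0088 hours

0.0088 hours


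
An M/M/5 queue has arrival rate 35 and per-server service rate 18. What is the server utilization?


rho = lambda/(c*mu) = 35/(5*18) = 0.3889

0.3889


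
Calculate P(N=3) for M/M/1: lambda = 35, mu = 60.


rho = 35/60; P(n) = (1-rho)*rho^n = (1-35/60)*(35/60)^3 = 0.0827

0.0827


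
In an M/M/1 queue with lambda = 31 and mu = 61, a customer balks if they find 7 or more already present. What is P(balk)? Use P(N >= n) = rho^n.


P(N >= 7) = rho^7 = (31/61)^7 = 0.0088

0.0088


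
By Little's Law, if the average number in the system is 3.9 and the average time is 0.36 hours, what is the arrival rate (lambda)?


lambda = L / W = 3.9 / 0.36 = 10.83 per hour

10.83 per hour


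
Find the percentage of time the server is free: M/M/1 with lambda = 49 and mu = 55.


Idle fraction = (1 - rho) * 100 = (1 - 49/55) * 100 = 10.9%

10.9%


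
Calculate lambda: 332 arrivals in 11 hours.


lambda = total arrivals / time = 332 / 11 = 30.18 per hour

30.18 per hour


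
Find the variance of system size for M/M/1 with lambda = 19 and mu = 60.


rho = 19/60; Var(N) = rho/(1-rho)^2 = 0.68

0.68


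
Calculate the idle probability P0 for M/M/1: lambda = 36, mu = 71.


P0 = 1 - rho = 1 - 36/71 = 0.493

0.493


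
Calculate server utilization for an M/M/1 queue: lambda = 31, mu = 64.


rho = lambda/mu = 31/64 = 0.4844

0.4844


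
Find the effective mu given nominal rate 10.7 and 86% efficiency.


Effective rate = mu * efficiency = 10.7 * 0.86 = 9.2 per hour

9.2 per hour


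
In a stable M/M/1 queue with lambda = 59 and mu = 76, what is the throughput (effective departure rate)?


For a stable queue (lambda < mu), throughput = lambda = 59 per hour

59 per hour


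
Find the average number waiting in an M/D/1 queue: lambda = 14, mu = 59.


M/D/1: Lq = rho^2 / (2*(1-rho)) where rho = 14/59; Lq = 0.04

0.04


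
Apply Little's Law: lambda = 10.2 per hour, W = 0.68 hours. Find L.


L = lambda * W = 10.2 * 0.68 = 6.94

6.94


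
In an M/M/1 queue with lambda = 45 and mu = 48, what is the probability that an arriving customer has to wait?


P(wait) = rho = lambda/mu = 45/48 = 0.9375

0.9375


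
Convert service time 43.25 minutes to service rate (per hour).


mu = 60 / avg_service_time = 60 / 43.25 = 1.39 per hour

1.39 per hour


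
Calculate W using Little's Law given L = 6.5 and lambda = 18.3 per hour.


W = L / lambda = 6.5 / 18.3 = 0.3552 hours

0.3552 hours


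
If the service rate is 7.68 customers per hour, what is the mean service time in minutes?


Mean service time = 60/mu = 60/7.68 = 7.81 minutes

7.81 minutes


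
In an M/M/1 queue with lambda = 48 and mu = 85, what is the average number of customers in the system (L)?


rho = 48/85; L = rho/(1-rho) = 1.3

1.3


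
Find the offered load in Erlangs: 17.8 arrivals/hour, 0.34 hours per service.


Offered load a = lambda * E[S] = 17.8 * 0.34 = 6.05 Erlangs

6.05 Erlangs


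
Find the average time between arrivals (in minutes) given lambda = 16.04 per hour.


Mean interarrival time = 60/lambda = 60/16.04 = 3.74 minutes

3.74 minutes


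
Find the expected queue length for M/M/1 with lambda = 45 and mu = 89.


rho = 45/89; Lq = rho^2/(1-rho) = 0.52

0.52


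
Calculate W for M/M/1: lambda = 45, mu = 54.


W = 1/(mu - lambda) = 1/(54 - 45) = 0.1111 hours

0.1111 hours


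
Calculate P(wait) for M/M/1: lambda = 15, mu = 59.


P(wait) = rho = lambda/mu = 15/59 = 0.2542

0.2542


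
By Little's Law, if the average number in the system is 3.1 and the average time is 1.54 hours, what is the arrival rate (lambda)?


lambda = L / W = 3.1 / 1.54 = 2.01 per hour

2.01 per hour


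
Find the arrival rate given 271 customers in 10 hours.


lambda = total arrivals / time = 271 / 10 = 27.1 per hour

27.1 per hour


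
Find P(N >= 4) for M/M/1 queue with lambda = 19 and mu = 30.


P(N >= 4) = rho^4 = (19/30)^4 = 0.1609

0.1609


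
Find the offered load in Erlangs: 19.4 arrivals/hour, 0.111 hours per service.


Offered load a = lambda * E[S] = 19.4 * 0.111 = 2.15 Erlangs

2.15 Erlangs


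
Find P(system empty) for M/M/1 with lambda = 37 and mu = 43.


P0 = 1 - rho = 1 - 37/43 = 0.1395

0.1395


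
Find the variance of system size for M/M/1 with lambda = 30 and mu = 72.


rho = 30/72; Var(N) = rho/(1-rho)^2 = 1.22

1.22


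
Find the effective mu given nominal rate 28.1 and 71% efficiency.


Effective rate = mu * efficiency = 28.1 * 0.71 = 19.95 per hour

19.95 per hour


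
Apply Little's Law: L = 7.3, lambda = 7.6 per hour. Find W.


W = L / lambda = 7.3 / 7.6 = 0.9605 hours

0.9605 hours


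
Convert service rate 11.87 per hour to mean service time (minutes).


Mean service time = 60/mu = 60/11.87 = 5.05 minutes

5.05 minutes


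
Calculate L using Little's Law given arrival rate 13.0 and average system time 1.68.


L = lambda * W = 13.0 * 1.68 = 21.84

21.84


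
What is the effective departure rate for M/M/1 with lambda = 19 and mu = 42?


For a stable queue (lambda < mu), throughput = lambda = 19 per hour

19 per hour


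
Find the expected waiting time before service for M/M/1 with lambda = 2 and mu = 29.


rho = 2/29; Wq = rho/(mu - lambda) = 0.0026 hours

0.0026 hours


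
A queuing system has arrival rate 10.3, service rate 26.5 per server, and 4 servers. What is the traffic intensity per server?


rho = lambda / (c * mu) = 10.3 / (4 * 26.5) = 0.0972

0.0972


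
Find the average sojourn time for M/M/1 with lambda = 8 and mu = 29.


W = 1/(mu - lambda) = 1/(29 - 8) = 0.0476 hours

0.0476 hours


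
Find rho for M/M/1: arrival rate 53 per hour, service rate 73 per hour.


rho = lambda/mu = 53/73 = 0.726

0.726


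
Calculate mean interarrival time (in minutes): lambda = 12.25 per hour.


Mean interarrival time = 60/lambda = 60/12.25 = 4.9 minutes

4.9 minutes


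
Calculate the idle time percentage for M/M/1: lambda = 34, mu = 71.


Idle fraction = (1 - rho) * 100 = (1 - 34/71) * 100 = 52.1%

52.1%


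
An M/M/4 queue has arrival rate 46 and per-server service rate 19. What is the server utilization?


rho = lambda/(c*mu) = 46/(4*19) = 0.6053

0.6053


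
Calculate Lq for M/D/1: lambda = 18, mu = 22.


M/D/1: Lq = rho^2 / (2*(1-rho)) where rho = 18/22; Lq = 1.84

1.84


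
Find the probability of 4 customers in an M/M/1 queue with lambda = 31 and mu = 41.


rho = 31/41; P(n) = (1-rho)*rho^n = (1-31/41)*(31/41)^4 = 0.0797

0.0797


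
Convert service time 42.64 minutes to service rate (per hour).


mu = 60 / avg_service_time = 60 / 42.64 = 1.41 per hour

1.41 per hour


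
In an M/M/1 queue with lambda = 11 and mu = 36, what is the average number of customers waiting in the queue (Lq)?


rho = 11/36; Lq = rho^2/(1-rho) = 0.13

0.13


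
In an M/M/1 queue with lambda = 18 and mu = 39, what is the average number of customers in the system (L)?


rho = 18/39; L = rho/(1-rho) = 0.86

0.86


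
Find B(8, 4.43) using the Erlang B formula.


B(N,A) = (A^N/N!) / sum(A^k/k!, k=0..N) with N=8, A=4.43 = 0.0455

0.0455


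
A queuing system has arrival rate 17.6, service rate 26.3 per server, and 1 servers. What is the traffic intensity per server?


rho = lambda / (c * mu) = 17.6 / (1 * 26.3) = 0.6692

0.6692


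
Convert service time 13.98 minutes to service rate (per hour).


mu = 60 / avg_service_time = 60 / 13.98 = 4.29 per hour

4.29 per hour


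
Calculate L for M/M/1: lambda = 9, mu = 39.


rho = 9/39; L = rho/(1-rho) = 0.3

0.3


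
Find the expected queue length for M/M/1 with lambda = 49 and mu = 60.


rho = 49/60; Lq = rho^2/(1-rho) = 3.64

3.64


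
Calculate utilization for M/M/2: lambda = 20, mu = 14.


rho = lambda/(c*mu) = 20/(2*14) = 0.7143

0.7143


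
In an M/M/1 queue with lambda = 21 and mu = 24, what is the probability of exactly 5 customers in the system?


rho = 21/24; P(n) = (1-rho)*rho^n = (1-21/24)*(21/24)^5 = 0.0641

0.0641


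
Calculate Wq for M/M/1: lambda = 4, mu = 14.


rho = 4/14; Wq = rho/(mu - lambda) = 0.0286 hours

0.0286 hours


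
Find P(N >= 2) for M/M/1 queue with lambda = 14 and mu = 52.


P(N >= 2) = rho^2 = (14/52)^2 = 0.0725

0.0725


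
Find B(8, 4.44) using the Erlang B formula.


B(N,A) = (A^N/N!) / sum(A^k/k!, k=0..N) with N=8, A=4.44 = 0.0459

0.0459


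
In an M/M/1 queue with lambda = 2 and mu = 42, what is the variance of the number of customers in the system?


rho = 2/42; Var(N) = rho/(1-rho)^2 = 0.05

0.05


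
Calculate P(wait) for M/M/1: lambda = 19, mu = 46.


P(wait) = rho = lambda/mu = 19/46 = 0.413

0.413


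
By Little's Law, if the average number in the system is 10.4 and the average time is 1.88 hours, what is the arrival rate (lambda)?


lambda = L / W = 10.4 / 1.88 = 5.53 per hour

5.53 per hour


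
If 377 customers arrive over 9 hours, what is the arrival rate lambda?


lambda = total arrivals / time = 377 / 9 = 41.89 per hour

41.89 per hour


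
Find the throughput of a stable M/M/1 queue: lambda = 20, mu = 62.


For a stable queue (lambda < mu), throughput = lambda = 20 per hour

20 per hour


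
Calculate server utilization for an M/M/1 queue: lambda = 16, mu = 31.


rho = lambda/mu = 16/31 = 0.5161

0.5161


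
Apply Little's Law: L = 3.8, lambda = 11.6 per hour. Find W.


W = L / lambda = 3.8 / 11.6 = 0.3276 hours

0.3276 hours


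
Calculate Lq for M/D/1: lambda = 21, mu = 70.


M/D/1: Lq = rho^2 / (2*(1-rho)) where rho = 21/70; Lq = 0.06

0.06


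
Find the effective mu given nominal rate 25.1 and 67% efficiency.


Effective rate = mu * efficiency = 25.1 * 0.67 = 16.82 per hour

16.82 per hour


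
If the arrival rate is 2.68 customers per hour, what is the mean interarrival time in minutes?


Mean interarrival time = 60/lambda = 60/2.68 = 22.39 minutes

22.39 minutes


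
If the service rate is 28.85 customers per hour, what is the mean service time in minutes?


Mean service time = 60/mu = 60/28.85 = 2.08 minutes

2.08 minutes


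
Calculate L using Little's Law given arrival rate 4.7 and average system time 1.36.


L = lambda * W = 4.7 * 1.36 = 6.39

6.39


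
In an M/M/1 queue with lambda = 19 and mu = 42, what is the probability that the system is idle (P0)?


P0 = 1 - rho = 1 - 19/42 = 0.5476

0.5476


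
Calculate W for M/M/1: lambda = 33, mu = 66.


W = 1/(mu - lambda) = 1/(66 - 33) = 0.0303 hours

0.0303 hours


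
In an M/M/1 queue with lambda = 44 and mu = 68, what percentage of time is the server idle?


Idle fraction = (1 - rho) * 100 = (1 - 44/68) * 100 = 35.3%

35.3%


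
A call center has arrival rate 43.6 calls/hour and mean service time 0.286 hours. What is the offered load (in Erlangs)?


Offered load a = lambda * E[S] = 43.6 * 0.286 = 12.47 Erlangs

12.47 Erlangs


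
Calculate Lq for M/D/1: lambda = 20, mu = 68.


M/D/1: Lq = rho^2 / (2*(1-rho)) where rho = 20/68; Lq = 0.06

0.06


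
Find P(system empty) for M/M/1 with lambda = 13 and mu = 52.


P0 = 1 - rho = 1 - 13/52 = 0.75

0.75


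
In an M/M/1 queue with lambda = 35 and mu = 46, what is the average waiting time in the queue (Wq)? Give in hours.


rho = 35/46; Wq = rho/(mu - lambda) = 0.0692 hours

0.0692 hours


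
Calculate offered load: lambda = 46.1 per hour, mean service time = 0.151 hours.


Offered load a = lambda * E[S] = 46.1 * 0.151 = 6.96 Erlangs

6.96 Erlangs


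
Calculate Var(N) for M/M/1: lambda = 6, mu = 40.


rho = 6/40; Var(N) = rho/(1-rho)^2 = 0.21

0.21


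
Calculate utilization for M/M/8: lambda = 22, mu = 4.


rho = lambda/(c*mu) = 22/(8*4) = 0.6875

0.6875


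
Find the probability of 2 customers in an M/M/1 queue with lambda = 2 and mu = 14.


rho = 2/14; P(n) = (1-rho)*rho^n = (1-2/14)*(2/14)^2 = 0.0175

0.0175


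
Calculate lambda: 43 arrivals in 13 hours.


lambda = total arrivals / time = 43 / 13 = 3.31 per hour

3.31 per hour


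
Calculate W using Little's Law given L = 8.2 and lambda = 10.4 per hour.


W = L / lambda = 8.2 / 10.4 = 0.7885 hours

0.7885 hours


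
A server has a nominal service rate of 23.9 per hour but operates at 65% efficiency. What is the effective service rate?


Effective rate = mu * efficiency = 23.9 * 0.65 = 15.54 per hour

15.54 per hour


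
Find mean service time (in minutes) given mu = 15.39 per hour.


Mean service time = 60/mu = 60/15.39 = 3.9 minutes

3.9 minutes


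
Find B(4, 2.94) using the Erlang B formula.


B(N,A) = (A^N/N!) / sum(A^k/k!, k=0..N) with N=4, A=2.94 = 0.1994

0.1994


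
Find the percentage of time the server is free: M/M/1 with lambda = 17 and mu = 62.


Idle fraction = (1 - rho) * 100 = (1 - 17/62) * 100 = 72.6%

72.6%


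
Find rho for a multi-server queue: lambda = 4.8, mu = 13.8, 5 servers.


rho = lambda / (c * mu) = 4.8 / (5 * 13.8) = 0.0696

0.0696


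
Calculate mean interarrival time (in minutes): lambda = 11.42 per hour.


Mean interarrival time = 60/lambda = 60/11.42 = 5.25 minutes

5.25 minutes


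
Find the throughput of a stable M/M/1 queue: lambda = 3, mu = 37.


For a stable queue (lambda < mu), throughput = lambda = 3 per hour

3 per hour


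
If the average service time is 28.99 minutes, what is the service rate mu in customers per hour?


mu = 60 / avg_service_time = 60 / 28.99 = 2.07 per hour

2.07 per hour


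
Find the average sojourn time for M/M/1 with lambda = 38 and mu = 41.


W = 1/(mu - lambda) = 1/(41 - 38) = 0.3333 hours

0.3333 hours


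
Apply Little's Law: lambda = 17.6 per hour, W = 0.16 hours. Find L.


L = lambda * W = 17.6 * 0.16 = 2.82

2.82


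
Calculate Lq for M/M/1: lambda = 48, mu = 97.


rho = 48/97; Lq = rho^2/(1-rho) = 0.48

0.48


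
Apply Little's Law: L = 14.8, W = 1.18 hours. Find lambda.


lambda = L / W = 14.8 / 1.18 = 12.54 per hour

12.54 per hour


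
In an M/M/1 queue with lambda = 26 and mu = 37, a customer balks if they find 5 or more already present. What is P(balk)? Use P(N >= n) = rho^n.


P(N >= 5) = rho^5 = (26/37)^5 = 0.1713

0.1713


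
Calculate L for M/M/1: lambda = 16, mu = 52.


rho = 16/52; L = rho/(1-rho) = 0.44

0.44


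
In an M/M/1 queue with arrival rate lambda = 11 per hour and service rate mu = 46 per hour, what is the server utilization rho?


rho = lambda/mu = 11/46 = 0.2391

0.2391


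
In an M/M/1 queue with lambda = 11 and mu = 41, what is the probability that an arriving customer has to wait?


P(wait) = rho = lambda/mu = 11/41 = 0.2683

0.2683


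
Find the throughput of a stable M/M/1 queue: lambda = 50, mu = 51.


For a stable queue (lambda < mu), throughput = lambda = 50 per hour

50 per hour


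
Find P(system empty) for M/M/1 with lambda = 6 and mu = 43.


P0 = 1 - rho = 1 - 6/43 = 0.8605

0.8605


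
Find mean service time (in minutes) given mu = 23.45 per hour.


Mean service time = 60/mu = 60/23.45 = 2.56 minutes

2.56 minutes


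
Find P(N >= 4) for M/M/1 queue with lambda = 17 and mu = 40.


P(N >= 4) = rho^4 = (17/40)^4 = 0.0326

0.0326


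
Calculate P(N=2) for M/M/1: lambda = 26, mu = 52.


rho = 26/52; P(n) = (1-rho)*rho^n = (1-26/52)*(26/52)^2 = 0.125

0.125


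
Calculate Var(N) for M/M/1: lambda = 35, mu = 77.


rho = 35/77; Var(N) = rho/(1-rho)^2 = 1.53

1.53


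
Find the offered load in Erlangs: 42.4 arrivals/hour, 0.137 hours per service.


Offered load a = lambda * E[S] = 42.4 * 0.137 = 5.81 Erlangs

5.81 Erlangs


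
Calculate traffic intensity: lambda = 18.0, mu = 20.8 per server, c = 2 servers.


rho = lambda / (c * mu) = 18.0 / (2 * 20.8) = 0.4327

0.4327


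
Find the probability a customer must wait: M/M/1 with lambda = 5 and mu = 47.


P(wait) = rho = lambda/mu = 5/47 = 0.1064

0.1064


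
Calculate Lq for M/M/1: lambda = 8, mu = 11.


rho = 8/11; Lq = rho^2/(1-rho) = 1.94

1.94


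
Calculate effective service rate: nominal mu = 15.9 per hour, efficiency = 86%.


Effective rate = mu * efficiency = 15.9 * 0.86 = 13.67 per hour

13.67 per hour


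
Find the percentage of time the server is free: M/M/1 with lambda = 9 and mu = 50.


Idle fraction = (1 - rho) * 100 = (1 - 9/50) * 100 = 82.0%

82.0%


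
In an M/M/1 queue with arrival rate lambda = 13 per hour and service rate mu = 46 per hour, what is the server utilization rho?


rho = lambda/mu = 13/46 = 0.2826

0.2826


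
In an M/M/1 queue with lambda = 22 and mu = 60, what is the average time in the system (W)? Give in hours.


W = 1/(mu - lambda) = 1/(60 - 22) = 0.0263 hours

0.0263 hours


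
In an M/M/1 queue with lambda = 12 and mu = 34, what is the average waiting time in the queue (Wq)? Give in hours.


rho = 12/34; Wq = rho/(mu - lambda) = 0.016 hours

0.016 hours


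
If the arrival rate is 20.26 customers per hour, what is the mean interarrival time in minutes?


Mean interarrival time = 60/lambda = 60/20.26 = 2.96 minutes

2.96 minutes


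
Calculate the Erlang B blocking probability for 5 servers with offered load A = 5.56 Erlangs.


B(N,A) = (A^N/N!) / sum(A^k/k!, k=0..N) with N=5, A=5.56 = 0.3286

0.3286


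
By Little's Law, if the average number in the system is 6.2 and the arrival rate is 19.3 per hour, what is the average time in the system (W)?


W = L / lambda = 6.2 / 19.3 = 0.3212 hours

0.3212 hours


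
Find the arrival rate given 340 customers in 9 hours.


lambda = total arrivals / time = 340 / 9 = 37.78 per hour

37.78 per hour


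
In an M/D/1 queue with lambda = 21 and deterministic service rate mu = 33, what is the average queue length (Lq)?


M/D/1: Lq = rho^2 / (2*(1-rho)) where rho = 21/33; Lq = 0.56

0.56


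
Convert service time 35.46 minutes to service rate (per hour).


mu = 60 / avg_service_time = 60 / 35.46 = 1.69 per hour

1.69 per hour


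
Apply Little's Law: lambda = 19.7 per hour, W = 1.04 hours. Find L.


L = lambda * W = 19.7 * 1.04 = 20.49

20.49


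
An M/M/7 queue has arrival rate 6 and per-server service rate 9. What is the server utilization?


rho = lambda/(c*mu) = 6/(7*9) = 0.0952

0.0952


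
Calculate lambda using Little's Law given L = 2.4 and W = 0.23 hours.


lambda = L / W = 2.4 / 0.23 = 10.43 per hour

10.43 per hour


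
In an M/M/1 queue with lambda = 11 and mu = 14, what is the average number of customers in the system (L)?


rho = 11/14; L = rho/(1-rho) = 3.67

3.67


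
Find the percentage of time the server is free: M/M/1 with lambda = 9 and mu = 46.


Idle fraction = (1 - rho) * 100 = (1 - 9/46) * 100 = 80.4%

80.4%


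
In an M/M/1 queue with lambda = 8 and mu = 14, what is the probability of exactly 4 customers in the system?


rho = 8/14; P(n) = (1-rho)*rho^n = (1-8/14)*(8/14)^4 = 0.0457

0.0457


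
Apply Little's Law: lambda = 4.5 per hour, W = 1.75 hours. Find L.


L = lambda * W = 4.5 * 1.75 = 7.88

7.88


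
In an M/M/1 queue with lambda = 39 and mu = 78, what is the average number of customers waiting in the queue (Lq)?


rho = 39/78; Lq = rho^2/(1-rho) = 0.5

0.5


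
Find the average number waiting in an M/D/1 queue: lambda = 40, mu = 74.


M/D/1: Lq = rho^2 / (2*(1-rho)) where rho = 40/74; Lq = 0.32

0.32


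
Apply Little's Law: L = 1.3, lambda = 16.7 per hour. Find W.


W = L / lambda = 1.3 / 16.7 = 0.0778 hours

0.0778 hours


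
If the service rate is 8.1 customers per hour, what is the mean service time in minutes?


Mean service time = 60/mu = 60/8.1 = 7.41 minutes

7.41 minutes


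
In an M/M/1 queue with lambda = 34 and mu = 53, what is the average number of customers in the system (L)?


rho = 34/53; L = rho/(1-rho) = 1.79

1.79


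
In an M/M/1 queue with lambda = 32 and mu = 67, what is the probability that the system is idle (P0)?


P0 = 1 - rho = 1 - 32/67 = 0.5224

0.5224


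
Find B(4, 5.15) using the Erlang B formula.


B(N,A) = (A^N/N!) / sum(A^k/k!, k=0..N) with N=4, A=5.15 = 0.41

0.41


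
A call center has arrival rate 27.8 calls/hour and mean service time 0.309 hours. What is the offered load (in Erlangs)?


Offered load a = lambda * E[S] = 27.8 * 0.309 = 8.59 Erlangs

8.59 Erlangs


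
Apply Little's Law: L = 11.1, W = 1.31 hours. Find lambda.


lambda = L / W = 11.1 / 1.31 = 8.47 per hour

8.47 per hour


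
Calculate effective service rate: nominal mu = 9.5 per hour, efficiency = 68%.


Effective rate = mu * efficiency = 9.5 * 0.68 = 6.46 per hour

6.46 per hour


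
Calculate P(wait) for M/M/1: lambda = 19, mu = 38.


P(wait) = rho = lambda/mu = 19/38 = 0.5

0.5


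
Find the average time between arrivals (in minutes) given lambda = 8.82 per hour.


Mean interarrival time = 60/lambda = 60/8.82 = 6.8 minutes

6.8 minutes


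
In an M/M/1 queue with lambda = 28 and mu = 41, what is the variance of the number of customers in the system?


rho = 28/41; Var(N) = rho/(1-rho)^2 = 6.79

6.79


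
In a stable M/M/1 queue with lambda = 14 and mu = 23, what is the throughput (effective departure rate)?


For a stable queue (lambda < mu), throughput = lambda = 14 per hour

14 per hour


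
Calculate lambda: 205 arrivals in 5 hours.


lambda = total arrivals / time = 205 / 5 = 41.0 per hour

41.0 per hour


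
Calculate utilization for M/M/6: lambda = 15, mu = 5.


rho = lambda/(c*mu) = 15/(6*5) = 0.5

0.5


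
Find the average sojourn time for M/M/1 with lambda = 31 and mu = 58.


W = 1/(mu - lambda) = 1/(58 - 31) = 0.037 hours

0.037 hours


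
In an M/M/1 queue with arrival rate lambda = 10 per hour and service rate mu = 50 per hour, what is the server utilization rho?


rho = lambda/mu = 10/50 = 0.2

0.2


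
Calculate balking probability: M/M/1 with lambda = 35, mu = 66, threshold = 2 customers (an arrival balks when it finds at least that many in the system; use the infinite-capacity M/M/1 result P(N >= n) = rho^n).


P(N >= 2) = rho^2 = (35/66)^2 = 0.2812

0.2812


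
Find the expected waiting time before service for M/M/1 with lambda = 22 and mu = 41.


rho = 22/41; Wq = rho/(mu - lambda) = 0.0282 hours

0.0282 hours


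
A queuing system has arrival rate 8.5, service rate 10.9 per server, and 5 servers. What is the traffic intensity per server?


rho = lambda / (c * mu) = 8.5 / (5 * 10.9) = 0.156

0.156


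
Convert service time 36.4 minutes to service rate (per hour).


mu = 60 / avg_service_time = 60 / 36.4 = 1.65 per hour

1.65 per hour


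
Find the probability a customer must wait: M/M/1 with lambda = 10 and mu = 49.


P(wait) = rho = lambda/mu = 10/49 = 0.2041

0.2041


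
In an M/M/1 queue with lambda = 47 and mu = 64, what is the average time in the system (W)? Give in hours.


W = 1/(mu - lambda) = 1/(64 - 47) = 0.0588 hours

0.0588 hours


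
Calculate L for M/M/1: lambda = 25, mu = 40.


rho = 25/40; L = rho/(1-rho) = 1.67

1.67


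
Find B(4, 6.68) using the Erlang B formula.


B(N,A) = (A^N/N!) / sum(A^k/k!, k=0..N) with N=4, A=6.68 = 0.5101

0.5101


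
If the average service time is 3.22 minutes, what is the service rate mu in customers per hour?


mu = 60 / avg_service_time = 60 / 3.22 = 18.63 per hour

18.63 per hour


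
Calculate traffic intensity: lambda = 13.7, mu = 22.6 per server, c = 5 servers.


rho = lambda / (c * mu) = 13.7 / (5 * 22.6) = 0.1212

0.1212


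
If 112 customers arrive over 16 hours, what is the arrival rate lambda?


lambda = total arrivals / time = 112 / 16 = 7.0 per hour

7.0 per hour


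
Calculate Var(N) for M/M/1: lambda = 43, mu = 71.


rho = 43/71; Var(N) = rho/(1-rho)^2 = 3.89

3.89


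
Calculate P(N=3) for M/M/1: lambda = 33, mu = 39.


rho = 33/39; P(n) = (1-rho)*rho^n = (1-33/39)*(33/39)^3 = 0.0932

0.0932


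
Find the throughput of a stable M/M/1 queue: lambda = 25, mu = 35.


For a stable queue (lambda < mu), throughput = lambda = 25 per hour

25 per hour


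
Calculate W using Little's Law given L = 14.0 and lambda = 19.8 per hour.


W = L / lambda = 14.0 / 19.8 = 0.7071 hours

0.7071 hours


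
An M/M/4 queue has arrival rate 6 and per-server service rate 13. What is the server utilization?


rho = lambda/(c*mu) = 6/(4*13) = 0.1154

0.1154


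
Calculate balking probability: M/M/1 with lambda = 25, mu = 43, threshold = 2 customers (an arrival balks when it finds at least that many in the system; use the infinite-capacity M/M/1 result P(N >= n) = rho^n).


P(N >= 2) = rho^2 = (25/43)^2 = 0.338

0.338


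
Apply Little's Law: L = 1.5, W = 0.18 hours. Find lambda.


lambda = L / W = 1.5 / 0.18 = 8.33 per hour

8.33 per hour


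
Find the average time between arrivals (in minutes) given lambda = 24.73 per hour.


Mean interarrival time = 60/lambda = 60/24.73 = 2.43 minutes

2.43 minutes


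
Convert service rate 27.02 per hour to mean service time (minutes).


Mean service time = 60/mu = 60/27.02 = 2.22 minutes

2.22 minutes


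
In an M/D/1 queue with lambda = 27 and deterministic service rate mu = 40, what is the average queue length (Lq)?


M/D/1: Lq = rho^2 / (2*(1-rho)) where rho = 27/40; Lq = 0.7

0.7


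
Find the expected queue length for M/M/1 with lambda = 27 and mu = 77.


rho = 27/77; Lq = rho^2/(1-rho) = 0.19

0.19


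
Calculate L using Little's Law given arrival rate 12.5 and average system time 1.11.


L = lambda * W = 12.5 * 1.11 = 13.88

13.88


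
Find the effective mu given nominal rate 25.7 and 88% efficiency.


Effective rate = mu * efficiency = 25.7 * 0.88 = 22.62 per hour

22.62 per hour


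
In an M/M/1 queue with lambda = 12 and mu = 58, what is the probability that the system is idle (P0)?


P0 = 1 - rho = 1 - 12/58 = 0.7931

0.7931


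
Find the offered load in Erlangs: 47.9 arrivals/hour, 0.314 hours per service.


Offered load a = lambda * E[S] = 47.9 * 0.314 = 15.04 Erlangs

15.04 Erlangs


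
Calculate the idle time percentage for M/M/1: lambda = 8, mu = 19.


Idle fraction = (1 - rho) * 100 = (1 - 8/19) * 100 = 57.9%

57.9%


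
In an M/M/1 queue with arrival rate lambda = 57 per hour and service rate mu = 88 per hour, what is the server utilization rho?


rho = lambda/mu = 57/88 = 0.6477

0.6477


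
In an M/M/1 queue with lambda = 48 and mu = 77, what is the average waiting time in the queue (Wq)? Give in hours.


rho = 48/77; Wq = rho/(mu - lambda) = 0.0215 hours

0.0215 hours


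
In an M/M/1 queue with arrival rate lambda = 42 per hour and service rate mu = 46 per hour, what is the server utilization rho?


rho = lambda/mu = 42/46 = 0.913

0.913


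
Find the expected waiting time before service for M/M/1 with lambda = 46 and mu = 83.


rho = 46/83; Wq = rho/(mu - lambda) = 0.015 hours

0.015 hours


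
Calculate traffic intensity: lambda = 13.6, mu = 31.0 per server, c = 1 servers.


rho = lambda / (c * mu) = 13.6 / (1 * 31.0) = 0.4387

0.4387


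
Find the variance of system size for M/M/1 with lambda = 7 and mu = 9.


rho = 7/9; Var(N) = rho/(1-rho)^2 = 15.75

15.75


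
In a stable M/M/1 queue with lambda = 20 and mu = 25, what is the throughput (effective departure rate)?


For a stable queue (lambda < mu), throughput = lambda = 20 per hour

20 per hour


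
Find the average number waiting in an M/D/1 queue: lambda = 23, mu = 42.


M/D/1: Lq = rho^2 / (2*(1-rho)) where rho = 23/42; Lq = 0.33

0.33


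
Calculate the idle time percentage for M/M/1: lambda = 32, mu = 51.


Idle fraction = (1 - rho) * 100 = (1 - 32/51) * 100 = 37.3%

37.3%


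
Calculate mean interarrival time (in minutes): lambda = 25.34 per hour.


Mean interarrival time = 60/lambda = 60/25.34 = 2.37 minutes

2.37 minutes


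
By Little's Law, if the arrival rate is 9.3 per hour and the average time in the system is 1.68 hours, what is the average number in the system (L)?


L = lambda * W = 9.3 * 1.68 = 15.62

15.62


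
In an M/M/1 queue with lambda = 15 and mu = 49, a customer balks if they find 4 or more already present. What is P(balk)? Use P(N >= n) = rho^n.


P(N >= 4) = rho^4 = (15/49)^4 = 0.0088

0.0088


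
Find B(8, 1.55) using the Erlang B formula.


B(N,A) = (A^N/N!) / sum(A^k/k!, k=0..N) with N=8, A=1.55 = 0.0002

0.0002


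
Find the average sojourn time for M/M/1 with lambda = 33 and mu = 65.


W = 1/(mu - lambda) = 1/(65 - 33) = 0.0313 hours

0.0313 hours


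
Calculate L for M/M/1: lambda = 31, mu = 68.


rho = 31/68; L = rho/(1-rho) = 0.84

0.84


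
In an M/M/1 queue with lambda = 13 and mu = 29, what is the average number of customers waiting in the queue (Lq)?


rho = 13/29; Lq = rho^2/(1-rho) = 0.36

0.36


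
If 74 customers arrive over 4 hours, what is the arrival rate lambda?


lambda = total arrivals / time = 74 / 4 = 18.5 per hour

18.5 per hour


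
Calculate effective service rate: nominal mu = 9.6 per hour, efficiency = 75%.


Effective rate = mu * efficiency = 9.6 * 0.75 = 7.2 per hour

7.2 per hour


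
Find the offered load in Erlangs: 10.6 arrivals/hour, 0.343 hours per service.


Offered load a = lambda * E[S] = 10.6 * 0.343 = 3.64 Erlangs

3.64 Erlangs


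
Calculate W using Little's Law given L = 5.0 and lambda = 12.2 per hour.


W = L / lambda = 5.0 / 12.2 = 0.4098 hours

0.4098 hours


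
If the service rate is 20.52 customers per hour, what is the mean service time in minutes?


Mean service time = 60/mu = 60/20.52 = 2.92 minutes

2.92 minutes


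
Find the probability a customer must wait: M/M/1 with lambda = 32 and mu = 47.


P(wait) = rho = lambda/mu = 32/47 = 0.6809

0.6809


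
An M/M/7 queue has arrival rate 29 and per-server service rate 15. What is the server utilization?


rho = lambda/(c*mu) = 29/(7*15) = 0.2762

0.2762


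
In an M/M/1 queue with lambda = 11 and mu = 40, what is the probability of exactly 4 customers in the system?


rho = 11/40; P(n) = (1-rho)*rho^n = (1-11/40)*(11/40)^4 = 0.0041

0.0041


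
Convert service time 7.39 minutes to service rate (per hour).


mu = 60 / avg_service_time = 60 / 7.39 = 8.12 per hour

8.12 per hour


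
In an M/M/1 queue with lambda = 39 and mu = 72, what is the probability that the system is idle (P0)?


P0 = 1 - rho = 1 - 39/72 = 0.4583

0.4583


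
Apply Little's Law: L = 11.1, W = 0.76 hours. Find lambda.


lambda = L / W = 11.1 / 0.76 = 14.61 per hour

14.61 per hour


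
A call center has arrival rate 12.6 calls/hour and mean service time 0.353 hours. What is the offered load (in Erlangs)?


Offered load a = lambda * E[S] = 12.6 * 0.353 = 4.45 Erlangs

4.45 Erlangs


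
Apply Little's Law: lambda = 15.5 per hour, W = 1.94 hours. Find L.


L = lambda * W = 15.5 * 1.94 = 30.07

30.07


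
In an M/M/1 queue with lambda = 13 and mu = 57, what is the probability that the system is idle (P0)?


P0 = 1 - rho = 1 - 13/57 = 0.7719

0.7719


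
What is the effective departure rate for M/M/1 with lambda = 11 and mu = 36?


For a stable queue (lambda < mu), throughput = lambda = 11 per hour

11 per hour


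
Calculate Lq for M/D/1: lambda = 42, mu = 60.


M/D/1: Lq = rho^2 / (2*(1-rho)) where rho = 42/60; Lq = 0.82

0.82


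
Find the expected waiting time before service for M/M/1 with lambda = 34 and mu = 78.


rho = 34/78; Wq = rho/(mu - lambda) = 0.0099 hours

0.0099 hours


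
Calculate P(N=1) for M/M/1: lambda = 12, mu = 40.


rho = 12/40; P(n) = (1-rho)*rho^n = (1-12/40)*(12/40)^1 = 0.21

0.21


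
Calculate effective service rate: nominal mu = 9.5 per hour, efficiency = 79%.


Effective rate = mu * efficiency = 9.5 * 0.79 = 7.51 per hour

7.51 per hour


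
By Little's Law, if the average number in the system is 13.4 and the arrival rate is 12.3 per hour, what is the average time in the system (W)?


W = L / lambda = 13.4 / 12.3 = 1.0894 hours

1.0894 hours


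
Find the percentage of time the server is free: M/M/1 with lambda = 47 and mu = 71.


Idle fraction = (1 - rho) * 100 = (1 - 47/71) * 100 = 33.8%

33.8%


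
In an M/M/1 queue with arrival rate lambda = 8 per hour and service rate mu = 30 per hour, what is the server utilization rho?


rho = lambda/mu = 8/30 = 0.2667

0.2667


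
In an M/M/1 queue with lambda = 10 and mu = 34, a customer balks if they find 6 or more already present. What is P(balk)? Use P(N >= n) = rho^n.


P(N >= 6) = rho^6 = (10/34)^6 = 0.0006

0.0006


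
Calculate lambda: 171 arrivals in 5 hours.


lambda = total arrivals / time = 171 / 5 = 34.2 per hour

34.2 per hour


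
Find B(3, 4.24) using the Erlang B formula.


B(N,A) = (A^N/N!) / sum(A^k/k!, k=0..N) with N=3, A=4.24 = 0.4717

0.4717


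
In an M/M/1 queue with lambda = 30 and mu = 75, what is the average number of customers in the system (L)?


rho = 30/75; L = rho/(1-rho) = 0.67

0.67


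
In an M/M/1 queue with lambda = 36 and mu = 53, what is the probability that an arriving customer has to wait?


P(wait) = rho = lambda/mu = 36/53 = 0.6792

0.6792


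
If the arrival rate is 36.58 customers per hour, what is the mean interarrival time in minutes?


Mean interarrival time = 60/lambda = 60/36.58 = 1.64 minutes

1.64 minutes


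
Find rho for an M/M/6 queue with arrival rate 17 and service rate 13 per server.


rho = lambda/(c*mu) = 17/(6*13) = 0.2179

0.2179


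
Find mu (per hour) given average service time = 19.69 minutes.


mu = 60 / avg_service_time = 60 / 19.69 = 3.05 per hour

3.05 per hour


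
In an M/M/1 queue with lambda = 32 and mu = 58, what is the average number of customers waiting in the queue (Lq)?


rho = 32/58; Lq = rho^2/(1-rho) = 0.68

0.68


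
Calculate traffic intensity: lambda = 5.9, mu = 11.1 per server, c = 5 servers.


rho = lambda / (c * mu) = 5.9 / (5 * 11.1) = 0.1063

0.1063


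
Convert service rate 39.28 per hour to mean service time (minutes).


Mean service time = 60/mu = 60/39.28 = 1.53 minutes

1.53 minutes


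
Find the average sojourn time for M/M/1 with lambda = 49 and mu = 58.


W = 1/(mu - lambda) = 1/(58 - 49) = 0.1111 hours

0.1111 hours


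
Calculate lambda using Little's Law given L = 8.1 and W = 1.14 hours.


lambda = L / W = 8.1 / 1.14 = 7.11 per hour

7.11 per hour


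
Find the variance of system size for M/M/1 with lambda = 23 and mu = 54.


rho = 23/54; Var(N) = rho/(1-rho)^2 = 1.29

1.29


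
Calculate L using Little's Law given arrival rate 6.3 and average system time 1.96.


L = lambda * W = 6.3 * 1.96 = 12.35

12.35


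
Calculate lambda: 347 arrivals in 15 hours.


lambda = total arrivals / time = 347 / 15 = 23.13 per hour

23.13 per hour


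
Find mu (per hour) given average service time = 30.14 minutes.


mu = 60 / avg_service_time = 60 / 30.14 = 1.99 per hour

1.99 per hour


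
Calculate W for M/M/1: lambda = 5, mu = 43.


W = 1/(mu - lambda) = 1/(43 - 5) = 0.0263 hours

0.0263 hours


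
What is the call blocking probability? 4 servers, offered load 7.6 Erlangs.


B(N,A) = (A^N/N!) / sum(A^k/k!, k=0..N) with N=4, A=7.6 = 0.5568

0.5568


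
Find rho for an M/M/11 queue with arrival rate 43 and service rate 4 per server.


rho = lambda/(c*mu) = 43/(11*4) = 0.9773

0.9773


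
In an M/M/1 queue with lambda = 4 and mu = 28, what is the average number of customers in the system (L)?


rho = 4/28; L = rho/(1-rho) = 0.17

0.17


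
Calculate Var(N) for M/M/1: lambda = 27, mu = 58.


rho = 27/58; Var(N) = rho/(1-rho)^2 = 1.63

1.63


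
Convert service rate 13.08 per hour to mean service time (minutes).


Mean service time = 60/mu = 60/13.08 = 4.59 minutes

4.59 minutes


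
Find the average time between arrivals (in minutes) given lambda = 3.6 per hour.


Mean interarrival time = 60/lambda = 60/3.6 = 16.67 minutes

16.67 minutes


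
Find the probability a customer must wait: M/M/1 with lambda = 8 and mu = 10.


P(wait) = rho = lambda/mu = 8/10 = 0.8

0.8


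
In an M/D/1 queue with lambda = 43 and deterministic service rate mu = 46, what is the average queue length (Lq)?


M/D/1: Lq = rho^2 / (2*(1-rho)) where rho = 43/46; Lq = 6.7

6.7


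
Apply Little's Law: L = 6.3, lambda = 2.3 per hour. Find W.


W = L / lambda = 6.3 / 2.3 = 2.7391 hours

2.7391 hours


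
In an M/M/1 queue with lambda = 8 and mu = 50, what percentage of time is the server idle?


Idle fraction = (1 - rho) * 100 = (1 - 8/50) * 100 = 84.0%

84.0%


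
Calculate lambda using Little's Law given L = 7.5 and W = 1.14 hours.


lambda = L / W = 7.5 / 1.14 = 6.58 per hour

6.58 per hour


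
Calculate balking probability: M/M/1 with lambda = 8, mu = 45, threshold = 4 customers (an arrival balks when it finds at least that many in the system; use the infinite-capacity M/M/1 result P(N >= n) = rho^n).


P(N >= 4) = rho^4 = (8/45)^4 = 0.001

0.001


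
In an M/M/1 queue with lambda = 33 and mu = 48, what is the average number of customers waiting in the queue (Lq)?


rho = 33/48; Lq = rho^2/(1-rho) = 1.51

1.51


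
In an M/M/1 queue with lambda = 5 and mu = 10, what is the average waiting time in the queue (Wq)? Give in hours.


rho = 5/10; Wq = rho/(mu - lambda) = 0.1 hours

0.1 hours


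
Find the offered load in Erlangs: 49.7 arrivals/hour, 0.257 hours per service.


Offered load a = lambda * E[S] = 49.7 * 0.257 = 12.77 Erlangs

12.77 Erlangs


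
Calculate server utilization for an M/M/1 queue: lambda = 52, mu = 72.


rho = lambda/mu = 52/72 = 0.7222

0.7222


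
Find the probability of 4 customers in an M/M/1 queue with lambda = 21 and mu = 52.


rho = 21/52; P(n) = (1-rho)*rho^n = (1-21/52)*(21/52)^4 = 0.0159

0.0159


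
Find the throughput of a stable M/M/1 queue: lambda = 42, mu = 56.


For a stable queue (lambda < mu), throughput = lambda = 42 per hour

42 per hour


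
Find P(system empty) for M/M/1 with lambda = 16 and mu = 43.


P0 = 1 - rho = 1 - 16/43 = 0.6279

0.6279


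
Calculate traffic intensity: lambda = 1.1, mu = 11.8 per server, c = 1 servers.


rho = lambda / (c * mu) = 1.1 / (1 * 11.8) = 0.0932

0.0932
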